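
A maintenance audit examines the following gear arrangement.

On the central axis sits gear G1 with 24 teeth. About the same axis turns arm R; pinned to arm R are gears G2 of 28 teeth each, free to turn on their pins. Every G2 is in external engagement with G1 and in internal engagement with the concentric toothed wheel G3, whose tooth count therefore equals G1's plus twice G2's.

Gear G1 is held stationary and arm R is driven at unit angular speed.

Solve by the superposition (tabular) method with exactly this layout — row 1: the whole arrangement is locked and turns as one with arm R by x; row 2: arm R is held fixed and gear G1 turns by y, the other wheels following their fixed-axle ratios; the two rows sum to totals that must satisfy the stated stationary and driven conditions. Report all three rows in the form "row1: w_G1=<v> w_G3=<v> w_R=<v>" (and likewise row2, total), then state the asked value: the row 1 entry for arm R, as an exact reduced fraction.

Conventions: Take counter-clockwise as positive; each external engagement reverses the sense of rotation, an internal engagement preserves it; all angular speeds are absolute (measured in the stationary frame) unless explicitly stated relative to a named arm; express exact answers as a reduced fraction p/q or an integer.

row1: w_G1=1 w_G3=1 w_R=1
row2: w_G1=-1 w_G3=3/10 w_R=0
total: w_G1=0 w_G3=13/10 w_R=1
asked value: 1

planetary set (24T centre, 28T on arm, 80T internal) — Willis relation
superposition row 1 [locked train]: every member turns x
row 2: sun turns y, ring = −(24/80)·y, arm 0
boundary: total ω_sun = x + y = 0 and total ω_arm = x = 1  ⇒  y = -1, x = 1
row 2 ring = −(24/80)·(-1) = 3/10
totals (row 1 + row 2): sun 1 + (-1) = 0, ring 1 + 3/10 = 13/10, arm 1 + 0 = 1
asked cell (row1, arm) = 1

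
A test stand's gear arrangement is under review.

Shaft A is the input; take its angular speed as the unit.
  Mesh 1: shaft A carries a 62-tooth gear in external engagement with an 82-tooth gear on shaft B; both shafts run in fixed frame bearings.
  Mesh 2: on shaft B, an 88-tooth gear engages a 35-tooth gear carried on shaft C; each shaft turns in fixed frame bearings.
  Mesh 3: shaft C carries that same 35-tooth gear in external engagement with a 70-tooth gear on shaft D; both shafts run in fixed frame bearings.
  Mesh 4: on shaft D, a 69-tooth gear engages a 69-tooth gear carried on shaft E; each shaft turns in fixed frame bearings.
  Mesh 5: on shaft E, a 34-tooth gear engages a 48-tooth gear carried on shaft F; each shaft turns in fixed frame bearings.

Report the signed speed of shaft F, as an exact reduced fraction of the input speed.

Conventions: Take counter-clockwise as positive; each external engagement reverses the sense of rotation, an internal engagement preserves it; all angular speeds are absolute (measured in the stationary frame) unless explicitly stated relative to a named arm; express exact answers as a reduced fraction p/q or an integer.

5-mesh fixed-axis compound train (all bearings frame-fixed)
mesh 1 [62T→82T]: |ω|/ω_in = 1×62/82 = 31/41, sense flips to −
mesh 2 [88T→35T]: |ω|/ω_in = (31/41)×88/35 = 2728/1435, sense flips to +
mesh 3 [35T→70T]: |ω|/ω_in = (2728/1435)×35/70 = 1364/1435, sense flips to −
mesh 4 [69T→69T]: |ω|/ω_in = (1364/1435)×69/69 = 1364/1435, sense flips to +
mesh 5 [34T→48T]: |ω|/ω_in = (1364/1435)×34/48 = 5797/8610, sense flips to −
signed output speed (× input speed) = -5797/8610

-5797/8610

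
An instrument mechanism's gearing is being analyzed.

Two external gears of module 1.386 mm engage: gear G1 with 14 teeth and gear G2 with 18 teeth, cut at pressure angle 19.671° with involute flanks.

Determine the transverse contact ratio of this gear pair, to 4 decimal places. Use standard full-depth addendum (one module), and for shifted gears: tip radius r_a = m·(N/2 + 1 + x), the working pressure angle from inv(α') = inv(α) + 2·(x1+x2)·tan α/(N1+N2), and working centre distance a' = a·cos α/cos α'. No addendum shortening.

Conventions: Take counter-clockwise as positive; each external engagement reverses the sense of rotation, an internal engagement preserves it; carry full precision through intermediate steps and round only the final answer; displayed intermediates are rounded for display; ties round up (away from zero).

class = single-mesh tooth geometry [involute pair 14T × 18T, m = 1.386]
base radii: r_b1 = 9.135801, r_b2 = 11.746030
tip radii: r_a1 = 11.088000, r_a2 = 13.860000
no profile shift: α' = α, a' = a
action lengths: √(r_a1²−r_b1²) = 6.283381, √(r_a2²−r_b2²) = 7.357334
base pitch p_b = π·m·cos α = 4.100138
CR = (6.283381 + 7.357334 − 22.176000·sin 19.67100°)/4.100138 = 1.506256
contact ratio ≈ 1.5063

1.5063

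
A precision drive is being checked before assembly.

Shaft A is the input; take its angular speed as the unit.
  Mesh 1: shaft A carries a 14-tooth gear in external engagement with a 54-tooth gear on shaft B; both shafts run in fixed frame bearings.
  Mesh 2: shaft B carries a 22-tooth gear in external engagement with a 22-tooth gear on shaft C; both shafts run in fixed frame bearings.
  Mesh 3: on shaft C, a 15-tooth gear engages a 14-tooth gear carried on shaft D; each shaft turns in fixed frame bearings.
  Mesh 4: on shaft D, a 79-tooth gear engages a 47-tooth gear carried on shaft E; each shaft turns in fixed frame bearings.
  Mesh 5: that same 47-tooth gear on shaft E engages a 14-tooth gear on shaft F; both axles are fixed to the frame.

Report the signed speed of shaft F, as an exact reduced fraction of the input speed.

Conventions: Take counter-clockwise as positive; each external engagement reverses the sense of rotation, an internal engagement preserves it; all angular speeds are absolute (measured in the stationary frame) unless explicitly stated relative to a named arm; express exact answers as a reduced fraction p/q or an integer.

5-mesh fixed-axis compound train (all bearings frame-fixed)
mesh 1 [14T→54T]: |ω|/ω_in = 1×14/54 = 7/27, sense flips to −
mesh 2 [22T→22T]: |ω|/ω_in = (7/27)×22/22 = 7/27, sense flips to +
mesh 3 [15T→14T]: |ω|/ω_in = (7/27)×15/14 = 5/18, sense flips to −
mesh 4 [79T→47T]: |ω|/ω_in = (5/18)×79/47 = 395/846, sense flips to +
mesh 5 [47T→14T]: |ω|/ω_in = (395/846)×47/14 = 395/252, sense flips to −
signed output speed (× input speed) = -395/252

-395/252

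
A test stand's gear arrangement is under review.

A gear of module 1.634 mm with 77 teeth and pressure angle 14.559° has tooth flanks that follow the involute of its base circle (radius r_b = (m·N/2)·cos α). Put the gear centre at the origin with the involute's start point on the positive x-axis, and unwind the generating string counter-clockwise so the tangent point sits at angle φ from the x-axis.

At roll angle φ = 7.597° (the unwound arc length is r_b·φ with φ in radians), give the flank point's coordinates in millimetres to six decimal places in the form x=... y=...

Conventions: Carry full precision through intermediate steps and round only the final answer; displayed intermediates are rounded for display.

x=61.421836 y=0.047229

topology: single-mesh involute geometry — m = 1.634, N = 77
pitch radius r_p = m·N/2 = 1.634·77/2 = 62.909000
base radius r_b = r_p·cos α = 62.909000·cos 14.559° = 60.888948
roll angle φ = 7.597° = 0.13259266 rad
x = r_b·(cos φ + φ·sin φ) = 61.421836
y = r_b·(sin φ − φ·cos φ) = 0.047229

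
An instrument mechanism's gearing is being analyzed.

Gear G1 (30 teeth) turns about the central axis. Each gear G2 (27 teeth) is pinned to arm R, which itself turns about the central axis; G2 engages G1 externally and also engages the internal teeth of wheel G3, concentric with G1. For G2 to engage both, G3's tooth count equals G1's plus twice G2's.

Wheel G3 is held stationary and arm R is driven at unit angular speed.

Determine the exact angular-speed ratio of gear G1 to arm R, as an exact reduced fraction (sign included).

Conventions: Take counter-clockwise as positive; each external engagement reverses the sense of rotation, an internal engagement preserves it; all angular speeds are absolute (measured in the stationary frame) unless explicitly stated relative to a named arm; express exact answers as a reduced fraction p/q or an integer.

19/5

planetary set (30T centre, 27T on arm, 84T internal) — Willis relation
ring teeth: 30 + 2·27 = 84
30(ω_sun−ω_arm) = −84(ω_ring−ω_arm),  ω_ring = 0, ω_arm = 1
ω_sun = 1 − (84/30)(0−1) = 19/5
ω_out/ω_in = 19/5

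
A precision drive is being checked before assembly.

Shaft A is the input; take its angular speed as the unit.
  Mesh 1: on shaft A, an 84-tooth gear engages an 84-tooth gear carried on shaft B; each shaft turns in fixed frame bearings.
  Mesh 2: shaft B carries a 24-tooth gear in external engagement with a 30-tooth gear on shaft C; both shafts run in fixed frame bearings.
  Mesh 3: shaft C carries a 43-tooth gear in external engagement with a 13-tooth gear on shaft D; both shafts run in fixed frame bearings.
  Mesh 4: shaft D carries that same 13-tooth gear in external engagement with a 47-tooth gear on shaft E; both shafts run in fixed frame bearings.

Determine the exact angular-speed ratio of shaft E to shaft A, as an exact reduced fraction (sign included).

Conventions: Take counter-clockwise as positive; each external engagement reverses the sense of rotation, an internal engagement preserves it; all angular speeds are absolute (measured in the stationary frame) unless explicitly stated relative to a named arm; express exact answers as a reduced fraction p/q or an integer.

class = fixed-axis compound train [4 meshes; 4 ratios multiply, 4 sense flips]
mesh 1 [84T→84T]: running ratio 1, sense −
mesh 2 [24T→30T]: running ratio 4/5, sense +
mesh 3 [43T→13T]: running ratio 172/65, sense −
mesh 4 [13T→47T]: running ratio 172/235, sense +
ω_out/ω_in = 172/235

172/235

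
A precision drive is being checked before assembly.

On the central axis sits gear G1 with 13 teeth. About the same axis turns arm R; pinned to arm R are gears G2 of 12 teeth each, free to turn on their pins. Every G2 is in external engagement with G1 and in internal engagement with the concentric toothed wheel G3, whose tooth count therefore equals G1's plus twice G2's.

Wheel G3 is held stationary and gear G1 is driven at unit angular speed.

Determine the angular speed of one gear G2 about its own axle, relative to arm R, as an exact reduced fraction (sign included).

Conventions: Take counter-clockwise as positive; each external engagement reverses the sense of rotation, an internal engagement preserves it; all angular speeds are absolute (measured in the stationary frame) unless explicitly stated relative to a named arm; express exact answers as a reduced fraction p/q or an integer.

-481/600

recognized (axles ride arm R): planetary set, 13/12/37 teeth
ring teeth: 13 + 2·12 = 37
13(ω_sun−ω_arm) = −37(ω_ring−ω_arm),  ω_ring = 0, ω_sun = 1
13(1−ω_arm) = −37(0−ω_arm)  ⇒  50·ω_arm = 13  ⇒  ω_arm = 13/50
sun–planet mesh: 13·(1−13/50) = −12·(ω_p−ω_arm)  ⇒  ω_p−ω_arm = -481/600
exact speed ratio = -481/600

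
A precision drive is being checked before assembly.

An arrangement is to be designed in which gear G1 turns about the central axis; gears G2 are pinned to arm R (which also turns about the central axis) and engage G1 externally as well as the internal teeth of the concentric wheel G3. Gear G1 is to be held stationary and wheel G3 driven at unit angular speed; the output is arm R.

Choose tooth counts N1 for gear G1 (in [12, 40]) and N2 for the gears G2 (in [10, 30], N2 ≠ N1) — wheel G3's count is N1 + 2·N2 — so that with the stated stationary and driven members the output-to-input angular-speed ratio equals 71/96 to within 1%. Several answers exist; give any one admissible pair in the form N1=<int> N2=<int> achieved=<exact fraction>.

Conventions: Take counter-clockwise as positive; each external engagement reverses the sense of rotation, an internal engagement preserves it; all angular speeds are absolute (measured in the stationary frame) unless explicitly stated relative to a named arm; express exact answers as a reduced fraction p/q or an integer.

class = planetary set [ratio 71/96 wanted; Willis about the carrier]
Willis with ω_sun = 0: ω_arm/ω_ring = N3/(N1+N3); set equal to 71/96  ⇒  N3/N1 = (71/96)/(1 − 71/96) = 71/25
N3 = N1 + 2·N2  ⇒  N2/N1 = (N3/N1 − 1)/2 = (71/25 − 1)/2 = 23/25
smallest multiple with N1 ≥ 12 and N2 ≥ 10: k = 1  ⇒  N1 = 1·25 = 25, N2 = 1·23 = 23 (N1 ≤ 40, N2 ≤ 30, N2 ≠ N1 ✓), N3 = 25 + 2·23 = 71
check: N3/(N1+N3) with N1 = 25, N3 = 71 gives 71/96; |achieved − target| = 0 ≤ 71/9600 ✓

N1=25 N2=23 achieved=71/96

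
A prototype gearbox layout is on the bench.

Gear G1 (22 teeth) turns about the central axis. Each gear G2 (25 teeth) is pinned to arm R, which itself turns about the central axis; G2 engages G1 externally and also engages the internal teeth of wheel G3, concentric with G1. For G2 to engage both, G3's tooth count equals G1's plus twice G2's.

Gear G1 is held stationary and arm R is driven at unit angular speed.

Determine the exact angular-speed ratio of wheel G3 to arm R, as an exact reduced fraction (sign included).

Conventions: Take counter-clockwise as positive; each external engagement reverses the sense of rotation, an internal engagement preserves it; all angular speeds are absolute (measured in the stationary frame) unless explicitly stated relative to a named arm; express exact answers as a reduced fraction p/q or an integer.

47/36

topology: planetary set — G1 22T / G2 25T / G3 72T, arm = carrier (Willis)
ring teeth: 22 + 2·25 = 72
22(ω_sun−ω_arm) = −72(ω_ring−ω_arm),  ω_sun = 0, ω_arm = 1
ω_ring = 1 − (22/72)(0−1) = 47/36
ω_out/ω_in = 47/36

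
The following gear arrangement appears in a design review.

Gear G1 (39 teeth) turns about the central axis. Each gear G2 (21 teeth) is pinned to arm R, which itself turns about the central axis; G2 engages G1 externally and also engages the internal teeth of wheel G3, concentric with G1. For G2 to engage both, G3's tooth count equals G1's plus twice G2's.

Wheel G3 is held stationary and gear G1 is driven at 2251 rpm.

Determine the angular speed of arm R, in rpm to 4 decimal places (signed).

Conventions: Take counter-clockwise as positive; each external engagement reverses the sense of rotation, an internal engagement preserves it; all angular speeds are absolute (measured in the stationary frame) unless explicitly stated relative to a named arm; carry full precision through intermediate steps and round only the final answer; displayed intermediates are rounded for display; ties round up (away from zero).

+731.5750 rpm

planetary set (39T centre, 21T on arm, 81T internal) — Willis relation
normalise by the input: solve with ω_sun = 1, then scale by 2251 rpm
ring teeth: 39 + 2·21 = 81
39(ω_sun−ω_arm) = −81(ω_ring−ω_arm),  ω_ring = 0, ω_sun = 1
39(1−ω_arm) = −81(0−ω_arm)  ⇒  120·ω_arm = 39  ⇒  ω_arm = 13/40
scale: ω_arm = 13/40 × 2251 rpm = +731.5750 rpm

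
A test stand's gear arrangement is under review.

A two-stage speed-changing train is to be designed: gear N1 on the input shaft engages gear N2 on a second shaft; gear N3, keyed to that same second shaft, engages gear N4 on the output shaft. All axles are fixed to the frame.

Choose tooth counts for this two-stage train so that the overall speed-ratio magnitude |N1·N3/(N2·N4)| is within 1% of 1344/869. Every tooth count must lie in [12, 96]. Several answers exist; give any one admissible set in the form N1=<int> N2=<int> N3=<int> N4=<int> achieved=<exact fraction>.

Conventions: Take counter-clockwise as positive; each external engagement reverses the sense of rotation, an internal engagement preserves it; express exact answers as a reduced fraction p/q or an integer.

design class (target 1344/869): fixed-axis compound train
target = 1344/869 in lowest terms: an exact hit needs N1·N3 = k·1344 and N2·N4 = k·869 for one integer k, every count in [12, 96]; additionally prefer no 1:1 stage (N1 ≠ N2, N3 ≠ N4)
k = 1: no 1:1-free in-range split of k·1344 and k·869 into factor pairs; take k = 2
k = 2: N1·N3 = 2688 = 28·96, N2·N4 = 1738 = 22·79
achieved = 28·96/(22·79) = 1344/869; |achieved − target| = 0 ≤ 336/21725 ✓

N1=28 N2=22 N3=96 N4=79 achieved=1344/869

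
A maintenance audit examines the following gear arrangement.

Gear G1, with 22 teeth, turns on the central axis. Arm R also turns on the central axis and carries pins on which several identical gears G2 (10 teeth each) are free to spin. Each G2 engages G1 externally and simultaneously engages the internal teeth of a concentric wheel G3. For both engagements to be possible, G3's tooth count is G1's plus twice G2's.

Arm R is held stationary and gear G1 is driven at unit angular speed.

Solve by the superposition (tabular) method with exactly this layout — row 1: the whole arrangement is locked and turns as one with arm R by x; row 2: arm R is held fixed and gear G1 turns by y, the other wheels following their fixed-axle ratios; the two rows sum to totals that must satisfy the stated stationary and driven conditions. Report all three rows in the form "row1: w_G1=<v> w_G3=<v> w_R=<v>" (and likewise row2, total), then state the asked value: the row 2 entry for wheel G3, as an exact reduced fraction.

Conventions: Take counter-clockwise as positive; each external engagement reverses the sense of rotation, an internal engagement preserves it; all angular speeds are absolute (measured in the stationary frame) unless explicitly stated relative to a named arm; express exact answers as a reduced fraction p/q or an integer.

recognized (axles ride arm R): planetary set, 22/10/42 teeth
row 1 — lock + rotate with arm: ω_sun = ω_ring = ω_arm = x
superposition row 2 [arm held]: sun y, ring −(22/42)·y, arm 0
boundary: total ω_arm = x = 0 and total ω_sun = x + y = 1  ⇒  y = 1, x = 0
row 2 ring = −(22/42)·1 = -11/21
totals (row 1 + row 2): sun 0 + 1 = 1, ring 0 + (-11/21) = -11/21, arm 0 + 0 = 0
asked cell (row2, ring) = -11/21

row1: w_G1=0 w_G3=0 w_R=0
row2: w_G1=1 w_G3=-11/21 w_R=0
total: w_G1=1 w_G3=-11/21 w_R=0
asked value: -11/21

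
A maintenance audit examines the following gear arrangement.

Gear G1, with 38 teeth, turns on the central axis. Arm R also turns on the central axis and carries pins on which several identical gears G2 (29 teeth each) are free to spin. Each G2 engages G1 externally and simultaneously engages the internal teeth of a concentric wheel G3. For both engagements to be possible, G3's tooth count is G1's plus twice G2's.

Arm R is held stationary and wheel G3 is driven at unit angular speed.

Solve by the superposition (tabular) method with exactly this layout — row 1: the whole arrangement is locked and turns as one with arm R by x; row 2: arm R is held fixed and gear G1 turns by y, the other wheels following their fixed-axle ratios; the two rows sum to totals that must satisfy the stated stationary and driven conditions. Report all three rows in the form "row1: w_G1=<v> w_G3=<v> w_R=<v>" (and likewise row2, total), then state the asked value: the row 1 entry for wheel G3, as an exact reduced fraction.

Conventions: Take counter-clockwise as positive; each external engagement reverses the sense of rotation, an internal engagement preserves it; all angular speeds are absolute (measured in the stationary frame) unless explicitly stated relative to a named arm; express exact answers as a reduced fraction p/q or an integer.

row1: w_G1=0 w_G3=0 w_R=0
row2: w_G1=-48/19 w_G3=1 w_R=0
total: w_G1=-48/19 w_G3=1 w_R=0
asked value: 0

planetary set (38T centre, 29T on arm, 96T internal) — Willis relation
superposition row 1 [locked train]: every member turns x
row 2: sun turns y, ring = −(38/96)·y, arm 0
boundary: total ω_arm = x = 0 and total ω_ring = x − (38/96)·y = 1  ⇒  y = -48/19, x = 0
row 2 ring = −(38/96)·(-48/19) = 1
totals (row 1 + row 2): sun 0 + (-48/19) = -48/19, ring 0 + 1 = 1, arm 0 + 0 = 0
asked cell (row1, ring) = 0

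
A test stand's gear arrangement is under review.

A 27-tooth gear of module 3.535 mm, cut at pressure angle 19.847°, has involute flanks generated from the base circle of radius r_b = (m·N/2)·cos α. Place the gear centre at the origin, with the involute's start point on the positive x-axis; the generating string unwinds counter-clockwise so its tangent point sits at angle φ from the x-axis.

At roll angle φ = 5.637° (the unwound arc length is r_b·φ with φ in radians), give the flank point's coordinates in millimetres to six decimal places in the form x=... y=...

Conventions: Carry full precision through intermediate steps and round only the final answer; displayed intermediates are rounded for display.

topology: single-mesh involute geometry — m = 3.535, N = 27
pitch radius r_p = m·N/2 = 3.535·27/2 = 47.722500
base radius r_b = r_p·cos α = 47.722500·cos 19.847° = 44.887907
roll angle φ = 5.637° = 0.09838421 rad
x = r_b·(cos φ + φ·sin φ) = 45.104627
y = r_b·(sin φ − φ·cos φ) = 0.014235

x=45.104627 y=0.014235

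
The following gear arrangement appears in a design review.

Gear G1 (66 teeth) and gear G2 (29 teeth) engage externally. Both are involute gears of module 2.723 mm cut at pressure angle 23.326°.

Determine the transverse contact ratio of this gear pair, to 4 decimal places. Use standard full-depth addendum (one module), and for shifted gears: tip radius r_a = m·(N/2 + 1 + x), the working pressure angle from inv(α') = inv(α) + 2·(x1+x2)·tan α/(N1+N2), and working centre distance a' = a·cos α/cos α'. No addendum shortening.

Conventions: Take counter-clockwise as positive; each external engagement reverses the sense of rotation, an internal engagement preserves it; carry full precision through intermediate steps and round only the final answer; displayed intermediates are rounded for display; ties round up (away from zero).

1.5757

class = single-mesh tooth geometry [involute pair 66T × 29T, m = 2.723]
base radii: r_b1 = 82.514536, r_b2 = 36.256387
tip radii: r_a1 = 92.582000, r_a2 = 42.206500
no profile shift: α' = α, a' = a
action lengths: √(r_a1²−r_b1²) = 41.985451, √(r_a2²−r_b2²) = 21.607014
base pitch p_b = π·m·cos α = 7.855365
CR = (41.985451 + 21.607014 − 129.342500·sin 23.32600°)/7.855365 = 1.575702
contact ratio ≈ 1.5757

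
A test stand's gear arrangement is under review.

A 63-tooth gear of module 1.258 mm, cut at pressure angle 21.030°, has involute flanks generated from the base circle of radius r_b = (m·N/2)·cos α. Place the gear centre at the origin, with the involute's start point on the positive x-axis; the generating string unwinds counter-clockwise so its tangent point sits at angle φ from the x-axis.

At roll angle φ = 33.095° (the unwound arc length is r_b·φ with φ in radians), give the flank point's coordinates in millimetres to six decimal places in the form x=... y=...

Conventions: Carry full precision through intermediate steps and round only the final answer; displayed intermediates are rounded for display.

class = single-mesh tooth geometry [base-circle involute, m = 1.258, 63T]
pitch radius r_p = m·N/2 = 1.258·63/2 = 39.627000
base radius r_b = r_p·cos α = 39.627000·cos 21.030° = 36.987551
roll angle φ = 33.095° = 0.57761672 rad
x = r_b·(cos φ + φ·sin φ) = 42.652629
y = r_b·(sin φ − φ·cos φ) = 2.297703

x=42.652629 y=2.297703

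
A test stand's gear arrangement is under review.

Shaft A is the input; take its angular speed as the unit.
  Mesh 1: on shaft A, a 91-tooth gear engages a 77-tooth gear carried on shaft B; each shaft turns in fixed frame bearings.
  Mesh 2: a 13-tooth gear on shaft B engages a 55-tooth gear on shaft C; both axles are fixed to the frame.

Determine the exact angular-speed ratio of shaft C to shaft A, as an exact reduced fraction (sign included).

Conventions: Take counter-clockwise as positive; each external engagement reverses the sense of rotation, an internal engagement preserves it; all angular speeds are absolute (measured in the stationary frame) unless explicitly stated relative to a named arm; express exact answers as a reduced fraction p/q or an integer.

169/605

class = fixed-axis compound train [2 meshes; 2 ratios multiply, 2 sense flips]
mesh 1 [91T→77T]: running ratio 13/11, sense −
mesh 2 [13T→55T]: running ratio 169/605, sense +
ω_out/ω_in = 169/605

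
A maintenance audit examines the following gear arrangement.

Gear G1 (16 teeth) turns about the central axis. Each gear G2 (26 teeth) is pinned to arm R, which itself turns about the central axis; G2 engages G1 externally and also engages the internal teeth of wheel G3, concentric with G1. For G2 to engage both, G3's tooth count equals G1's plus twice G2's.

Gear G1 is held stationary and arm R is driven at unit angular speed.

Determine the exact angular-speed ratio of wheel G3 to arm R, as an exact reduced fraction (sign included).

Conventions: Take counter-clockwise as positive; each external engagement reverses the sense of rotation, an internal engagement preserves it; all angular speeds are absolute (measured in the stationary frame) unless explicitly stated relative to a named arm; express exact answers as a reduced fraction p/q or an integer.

topology: planetary set — G1 16T / G2 26T / G3 68T, arm = carrier (Willis)
ring teeth: 16 + 2·26 = 68
16(ω_sun−ω_arm) = −68(ω_ring−ω_arm),  ω_sun = 0, ω_arm = 1
ω_ring = 1 − (16/68)(0−1) = 21/17
ω_out/ω_in = 21/17

21/17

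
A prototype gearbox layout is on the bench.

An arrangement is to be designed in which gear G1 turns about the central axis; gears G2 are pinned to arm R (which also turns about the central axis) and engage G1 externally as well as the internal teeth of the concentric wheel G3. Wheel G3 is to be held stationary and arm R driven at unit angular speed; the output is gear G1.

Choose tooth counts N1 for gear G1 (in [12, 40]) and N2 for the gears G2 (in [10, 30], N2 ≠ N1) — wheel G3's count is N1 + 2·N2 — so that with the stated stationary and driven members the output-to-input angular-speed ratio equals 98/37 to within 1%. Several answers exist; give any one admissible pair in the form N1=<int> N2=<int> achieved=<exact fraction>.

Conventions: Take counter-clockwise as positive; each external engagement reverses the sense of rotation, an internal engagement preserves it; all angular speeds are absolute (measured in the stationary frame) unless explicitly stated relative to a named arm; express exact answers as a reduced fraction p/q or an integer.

N1=37 N2=12 achieved=98/37

class = planetary set [ratio 98/37 wanted; Willis about the carrier]
Willis with ω_ring = 0: ω_sun/ω_arm = (N1+N3)/N1; set equal to 98/37  ⇒  N3/N1 = 98/37 − 1 = 61/37
N3 = N1 + 2·N2  ⇒  N2/N1 = (N3/N1 − 1)/2 = (61/37 − 1)/2 = 12/37
smallest multiple with N1 ≥ 12 and N2 ≥ 10: k = 1  ⇒  N1 = 1·37 = 37, N2 = 1·12 = 12 (N1 ≤ 40, N2 ≤ 30, N2 ≠ N1 ✓), N3 = 37 + 2·12 = 61
check: (N1+N3)/N1 with N1 = 37, N3 = 61 gives 98/37; |achieved − target| = 0 ≤ 49/1850 ✓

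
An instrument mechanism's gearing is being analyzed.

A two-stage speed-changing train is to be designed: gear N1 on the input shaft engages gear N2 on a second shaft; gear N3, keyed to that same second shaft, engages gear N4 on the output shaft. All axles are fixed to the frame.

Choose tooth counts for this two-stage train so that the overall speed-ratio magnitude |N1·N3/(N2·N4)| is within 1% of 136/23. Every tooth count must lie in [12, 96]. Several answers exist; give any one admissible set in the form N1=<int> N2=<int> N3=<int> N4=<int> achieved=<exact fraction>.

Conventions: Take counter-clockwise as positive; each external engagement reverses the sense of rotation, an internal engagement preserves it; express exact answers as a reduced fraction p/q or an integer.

N1=17 N2=12 N3=96 N4=23 achieved=136/23

topology: fixed-axis compound train — 2 stages, target 136/23
target = 136/23 in lowest terms: an exact hit needs N1·N3 = k·136 and N2·N4 = k·23 for one integer k, every count in [12, 96]; additionally prefer no 1:1 stage (N1 ≠ N2, N3 ≠ N4)
k = 1…11: no 1:1-free in-range split of k·136 and k·23 into factor pairs; take k = 12
k = 12: N1·N3 = 1632 = 17·96, N2·N4 = 276 = 12·23
achieved = 17·96/(12·23) = 136/23; |achieved − target| = 0 ≤ 34/575 ✓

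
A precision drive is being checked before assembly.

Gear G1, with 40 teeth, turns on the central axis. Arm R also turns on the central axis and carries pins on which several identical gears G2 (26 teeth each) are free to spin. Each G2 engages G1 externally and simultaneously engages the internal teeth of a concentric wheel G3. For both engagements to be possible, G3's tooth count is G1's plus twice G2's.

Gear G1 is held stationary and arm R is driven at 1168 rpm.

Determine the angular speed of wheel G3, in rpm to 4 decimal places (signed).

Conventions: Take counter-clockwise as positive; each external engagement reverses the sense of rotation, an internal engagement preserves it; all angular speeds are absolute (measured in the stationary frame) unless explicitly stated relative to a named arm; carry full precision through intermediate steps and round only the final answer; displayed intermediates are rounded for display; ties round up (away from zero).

planetary set (40T centre, 26T on arm, 92T internal) — Willis relation
normalise by the input: solve with ω_arm = 1, then scale by 1168 rpm
ring teeth: 40 + 2·26 = 92
40(ω_sun−ω_arm) = −92(ω_ring−ω_arm),  ω_sun = 0, ω_arm = 1
ω_ring = 1 − (40/92)(0−1) = 33/23
scale: ω_ring = 33/23 × 1168 rpm = +1675.8261 rpm

+1675.8261 rpm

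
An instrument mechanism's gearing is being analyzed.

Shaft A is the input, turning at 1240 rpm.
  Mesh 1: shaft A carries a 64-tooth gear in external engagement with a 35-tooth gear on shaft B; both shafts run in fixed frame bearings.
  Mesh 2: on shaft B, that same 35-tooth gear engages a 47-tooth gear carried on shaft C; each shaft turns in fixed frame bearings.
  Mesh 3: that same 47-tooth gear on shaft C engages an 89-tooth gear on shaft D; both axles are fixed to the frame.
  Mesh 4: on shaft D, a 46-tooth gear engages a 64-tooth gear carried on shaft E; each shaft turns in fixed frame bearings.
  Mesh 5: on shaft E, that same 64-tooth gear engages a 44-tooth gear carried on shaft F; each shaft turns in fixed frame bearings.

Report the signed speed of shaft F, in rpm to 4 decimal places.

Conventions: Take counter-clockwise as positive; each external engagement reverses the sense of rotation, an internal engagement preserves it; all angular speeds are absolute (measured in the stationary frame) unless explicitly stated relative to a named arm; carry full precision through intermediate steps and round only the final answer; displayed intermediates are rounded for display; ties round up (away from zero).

-932.2165 rpm

topology: fixed-axis compound train — 5 meshes, A→F
mesh 1 [64T→35T]: ω = 1240.0000×64/35 = 2267.4286 rpm, sense flips to −
mesh 2 [35T→47T]: ω = 2267.4286×35/47 = 1688.5106 rpm, sense flips to +
mesh 3 [47T→89T]: ω = 1688.5106×47/89 = 891.6854 rpm, sense flips to −
mesh 4 [46T→64T]: ω = 891.6854×46/64 = 640.8989 rpm, sense flips to +
mesh 5 [64T→44T]: ω = 640.8989×64/44 = 932.2165 rpm, sense flips to −
signed output speed = -932.2165 rpm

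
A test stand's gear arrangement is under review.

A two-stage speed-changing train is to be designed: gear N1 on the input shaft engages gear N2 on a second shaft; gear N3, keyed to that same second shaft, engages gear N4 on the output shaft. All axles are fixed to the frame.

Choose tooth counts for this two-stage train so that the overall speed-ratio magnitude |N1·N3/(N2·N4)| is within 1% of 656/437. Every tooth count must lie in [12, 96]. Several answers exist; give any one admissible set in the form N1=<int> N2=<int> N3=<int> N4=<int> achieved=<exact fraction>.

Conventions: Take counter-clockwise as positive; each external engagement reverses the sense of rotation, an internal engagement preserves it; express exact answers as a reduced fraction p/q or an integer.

N1=16 N2=19 N3=41 N4=23 achieved=656/437

2-stage fixed-axis compound train for ratio 656/437
target = 656/437 in lowest terms: an exact hit needs N1·N3 = k·656 and N2·N4 = k·437 for one integer k, every count in [12, 96]; additionally prefer no 1:1 stage (N1 ≠ N2, N3 ≠ N4)
k = 1: N1·N3 = 656 = 16·41, N2·N4 = 437 = 19·23
achieved = 16·41/(19·23) = 656/437; |achieved − target| = 0 ≤ 164/10925 ✓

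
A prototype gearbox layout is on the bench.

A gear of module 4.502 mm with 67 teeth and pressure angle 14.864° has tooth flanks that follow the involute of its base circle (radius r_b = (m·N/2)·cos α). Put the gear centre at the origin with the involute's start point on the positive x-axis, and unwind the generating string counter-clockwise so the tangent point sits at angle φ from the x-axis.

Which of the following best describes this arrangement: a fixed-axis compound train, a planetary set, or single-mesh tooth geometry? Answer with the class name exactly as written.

single-mesh tooth geometry

class = single-mesh tooth geometry [base-circle involute, m = 4.502, 67T]
classification: single-mesh tooth geometry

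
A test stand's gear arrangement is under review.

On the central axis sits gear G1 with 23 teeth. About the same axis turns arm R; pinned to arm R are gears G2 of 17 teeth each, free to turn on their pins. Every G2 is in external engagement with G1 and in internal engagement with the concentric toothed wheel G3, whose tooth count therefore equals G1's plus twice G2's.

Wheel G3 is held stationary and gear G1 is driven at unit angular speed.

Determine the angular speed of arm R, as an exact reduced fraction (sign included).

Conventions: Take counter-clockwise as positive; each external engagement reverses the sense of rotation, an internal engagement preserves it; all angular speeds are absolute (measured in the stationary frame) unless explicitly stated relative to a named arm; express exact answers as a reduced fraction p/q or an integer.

23/80

planetary set (23T centre, 17T on arm, 57T internal) — Willis relation
ring teeth: 23 + 2·17 = 57
23(ω_sun−ω_arm) = −57(ω_ring−ω_arm),  ω_ring = 0, ω_sun = 1
23(1−ω_arm) = −57(0−ω_arm)  ⇒  80·ω_arm = 23  ⇒  ω_arm = 23/80
exact speed ratio = 23/80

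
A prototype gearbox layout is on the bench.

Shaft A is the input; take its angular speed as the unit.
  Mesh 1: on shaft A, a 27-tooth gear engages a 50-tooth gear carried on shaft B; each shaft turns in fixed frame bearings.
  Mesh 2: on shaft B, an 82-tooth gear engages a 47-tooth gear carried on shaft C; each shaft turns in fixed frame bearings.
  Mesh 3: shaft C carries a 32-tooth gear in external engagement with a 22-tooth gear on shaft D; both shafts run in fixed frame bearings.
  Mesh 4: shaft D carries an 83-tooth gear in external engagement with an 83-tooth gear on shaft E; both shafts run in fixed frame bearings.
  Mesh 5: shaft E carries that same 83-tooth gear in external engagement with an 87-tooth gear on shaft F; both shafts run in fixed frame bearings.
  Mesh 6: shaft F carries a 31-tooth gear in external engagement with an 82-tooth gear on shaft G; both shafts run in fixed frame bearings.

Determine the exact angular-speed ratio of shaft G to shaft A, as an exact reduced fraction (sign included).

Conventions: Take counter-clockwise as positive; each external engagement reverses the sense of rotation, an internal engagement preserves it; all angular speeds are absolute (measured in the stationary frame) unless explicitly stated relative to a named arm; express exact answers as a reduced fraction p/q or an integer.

185256/374825

class = fixed-axis compound train [6 meshes; 6 ratios multiply, 6 sense flips]
mesh 1 [27T→50T]: running ratio 27/50, sense −
mesh 2 [82T→47T]: running ratio 1107/1175, sense +
mesh 3 [32T→22T]: running ratio 17712/12925, sense −
mesh 4 [83T→83T]: running ratio 17712/12925, sense +
mesh 5 [83T→87T]: running ratio 490032/374825, sense −
mesh 6 [31T→82T]: running ratio 185256/374825, sense +
ω_out/ω_in = 185256/374825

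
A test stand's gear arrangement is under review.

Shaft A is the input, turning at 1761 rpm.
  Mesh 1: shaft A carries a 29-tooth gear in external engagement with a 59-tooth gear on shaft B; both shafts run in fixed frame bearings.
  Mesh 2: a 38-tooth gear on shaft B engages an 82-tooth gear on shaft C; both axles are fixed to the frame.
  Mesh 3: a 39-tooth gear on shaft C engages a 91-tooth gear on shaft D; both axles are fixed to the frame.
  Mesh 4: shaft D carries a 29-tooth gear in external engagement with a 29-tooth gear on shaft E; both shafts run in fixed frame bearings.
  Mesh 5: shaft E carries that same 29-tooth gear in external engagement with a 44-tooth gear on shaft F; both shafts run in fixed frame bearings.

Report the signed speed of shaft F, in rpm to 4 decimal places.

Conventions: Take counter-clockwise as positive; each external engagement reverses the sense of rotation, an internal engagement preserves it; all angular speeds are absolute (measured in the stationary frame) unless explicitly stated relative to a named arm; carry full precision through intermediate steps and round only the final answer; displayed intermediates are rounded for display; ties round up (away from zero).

-113.3036 rpm

topology: fixed-axis compound train — 5 meshes, A→F
mesh 1 [29T→59T]: ω = 1761.0000×29/59 = 865.5763 rpm, sense flips to −
mesh 2 [38T→82T]: ω = 865.5763×38/82 = 401.1207 rpm, sense flips to +
mesh 3 [39T→91T]: ω = 401.1207×39/91 = 171.9089 rpm, sense flips to −
mesh 4 [29T→29T]: ω = 171.9089×29/29 = 171.9089 rpm, sense flips to +
mesh 5 [29T→44T]: ω = 171.9089×29/44 = 113.3036 rpm, sense flips to −
signed output speed = -113.3036 rpm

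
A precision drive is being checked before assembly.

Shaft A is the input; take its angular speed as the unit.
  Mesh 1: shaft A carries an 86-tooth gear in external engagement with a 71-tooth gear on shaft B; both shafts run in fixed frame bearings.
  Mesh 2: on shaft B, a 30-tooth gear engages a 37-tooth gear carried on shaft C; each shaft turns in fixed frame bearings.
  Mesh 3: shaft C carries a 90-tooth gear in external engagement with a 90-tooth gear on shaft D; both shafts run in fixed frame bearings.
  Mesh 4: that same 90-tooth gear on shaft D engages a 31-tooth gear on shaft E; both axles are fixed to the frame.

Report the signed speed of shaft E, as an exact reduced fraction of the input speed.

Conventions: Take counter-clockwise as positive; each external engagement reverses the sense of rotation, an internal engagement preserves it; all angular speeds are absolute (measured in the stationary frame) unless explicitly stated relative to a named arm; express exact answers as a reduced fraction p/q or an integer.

232200/81437

4-mesh fixed-axis compound train (all bearings frame-fixed)
mesh 1 [86T→71T]: |ω|/ω_in = 1×86/71 = 86/71, sense flips to −
mesh 2 [30T→37T]: |ω|/ω_in = (86/71)×30/37 = 2580/2627, sense flips to +
mesh 3 [90T→90T]: |ω|/ω_in = (2580/2627)×90/90 = 2580/2627, sense flips to −
mesh 4 [90T→31T]: |ω|/ω_in = (2580/2627)×90/31 = 232200/81437, sense flips to +
signed output speed (× input speed) = 232200/81437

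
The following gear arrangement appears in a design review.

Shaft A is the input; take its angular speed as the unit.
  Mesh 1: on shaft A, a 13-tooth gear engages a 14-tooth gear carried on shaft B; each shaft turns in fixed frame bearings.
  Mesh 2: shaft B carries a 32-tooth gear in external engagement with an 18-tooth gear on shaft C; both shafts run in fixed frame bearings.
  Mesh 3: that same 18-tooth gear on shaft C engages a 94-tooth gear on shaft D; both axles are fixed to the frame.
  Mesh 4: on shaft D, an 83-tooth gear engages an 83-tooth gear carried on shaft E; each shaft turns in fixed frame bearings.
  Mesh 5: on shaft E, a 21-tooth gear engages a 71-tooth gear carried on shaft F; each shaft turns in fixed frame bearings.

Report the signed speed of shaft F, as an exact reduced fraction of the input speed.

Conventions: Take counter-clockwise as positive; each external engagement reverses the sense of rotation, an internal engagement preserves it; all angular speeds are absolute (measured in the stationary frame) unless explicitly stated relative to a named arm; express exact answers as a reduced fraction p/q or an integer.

-312/3337

5-mesh fixed-axis compound train (all bearings frame-fixed)
mesh 1 [13T→14T]: |ω|/ω_in = 1×13/14 = 13/14, sense flips to −
mesh 2 [32T→18T]: |ω|/ω_in = (13/14)×32/18 = 104/63, sense flips to +
mesh 3 [18T→94T]: |ω|/ω_in = (104/63)×18/94 = 104/329, sense flips to −
mesh 4 [83T→83T]: |ω|/ω_in = (104/329)×83/83 = 104/329, sense flips to +
mesh 5 [21T→71T]: |ω|/ω_in = (104/329)×21/71 = 312/3337, sense flips to −
signed output speed (× input speed) = -312/3337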